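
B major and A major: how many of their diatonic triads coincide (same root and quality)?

2

Diatonic triads of B major: B (I), C#m (ii), D#m (iii), E (IV), F# (V), G#m (vi), A#dim (vii°).
Diatonic triads of A major: A (I), Bm (ii), C#m (iii), D (IV), E (V), F#m (vi), G#dim (vii°).
Matching root and quality in both lists: C#m, E.
That gives 2 common triads.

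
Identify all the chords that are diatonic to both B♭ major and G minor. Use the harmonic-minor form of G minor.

Cm, E♭, Gm, Adim

Triads in B♭ major: B♭ major (I), C minor (ii), D minor (iii), E♭ major (IV), F major (V), G minor (vi), A diminished (vii°).
Triads in G minor (harmonic minor): G minor (i), A diminished (ii°), B♭ augmented (III+), C minor (iv), D major (V), E♭ major (VI), F♯ diminished (vii°).
Shared triads with their functions: C minor (ii in B♭ major, iv in G minor); E♭ major (IV in B♭ major, VI in G minor); G minor (vi in B♭ major, i in G minor); A diminished (vii° in B♭ major, ii° in G minor).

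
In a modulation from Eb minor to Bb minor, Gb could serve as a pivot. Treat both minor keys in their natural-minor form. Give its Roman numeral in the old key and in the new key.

The scale of Eb minor (natural minor) is Eb F Gb Ab Bb Cb Db; Gb is degree 3, and the triad built there (Gb-Bb-Db) is major, so it is III.
The scale of Bb minor (natural minor) is Bb C Db Eb F Gb Ab; Gb is degree 6, and the triad built there (Gb-Bb-Db) is major, so it is VI.

III in Eb minor; VI in Bb minor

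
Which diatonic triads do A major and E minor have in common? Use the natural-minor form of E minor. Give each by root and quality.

Bm, D

Triads in A major: A (I), Bm (ii), C♯m (iii), D (IV), E (V), F♯m (vi), G♯dim (vii°).
Triads in E minor (natural minor): Em (i), F♯dim (ii°), G (III), Am (iv), Bm (v), C (VI), D (VII).
Shared triads with their functions: Bm (ii in A major, v in E minor); D (IV in A major, VII in E minor).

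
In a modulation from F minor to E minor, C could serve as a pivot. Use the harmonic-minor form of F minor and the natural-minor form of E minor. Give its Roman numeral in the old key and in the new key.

The scale of F minor (harmonic minor) is F G Ab Bb C Db E; C is degree 5, and the triad built there (C-E-G) is major, so it is V.
The scale of E minor (natural minor) is E F# G A B C D; C is degree 6, and the triad built there (C-E-G) is major, so it is VI.

V in F minor; VI in E minor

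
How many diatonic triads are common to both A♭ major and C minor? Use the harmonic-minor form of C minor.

3

Diatonic triads of A♭ major: A♭ (I), B♭m (ii), Cm (iii), D♭ (IV), E♭ (V), Fm (vi), Gdim (vii°).
Diatonic triads of C minor (harmonic minor): Cm (i), Ddim (ii°), E♭aug (III+), Fm (iv), G (V), A♭ (VI), Bdim (vii°).
Matching root and quality in both lists: A♭, Cm, Fm.
That gives 3 common triads.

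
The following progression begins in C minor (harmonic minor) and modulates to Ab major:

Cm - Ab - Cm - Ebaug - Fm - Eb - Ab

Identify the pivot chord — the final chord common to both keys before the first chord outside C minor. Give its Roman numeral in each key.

Chords diatonic to C minor: Cm, Ddim, Ebaug, Fm, G, Ab, Bdim.
Reading the progression, the first chord not in that set is Eb, so the modulation leaves C minor there.
The chord immediately before Eb is Fm, which is diatonic to both keys: iv in C minor and vi in Ab major.

Fm — iv in C minor, vi in Ab major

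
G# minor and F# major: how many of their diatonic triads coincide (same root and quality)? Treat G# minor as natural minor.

4

Diatonic triads of G# minor (natural minor): G#m (i), A#dim (ii°), B (III), C#m (iv), D#m (v), E (VI), F# (VII).
Diatonic triads of F# major: F# (I), G#m (ii), A#m (iii), B (IV), C# (V), D#m (vi), E#dim (vii°).
Matching root and quality in both lists: G#m, B, D#m, F#.
That gives 4 common triads.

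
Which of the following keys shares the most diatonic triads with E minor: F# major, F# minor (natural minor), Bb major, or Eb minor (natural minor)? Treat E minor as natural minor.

Triads of E minor (natural minor): Em (i), F#dim (ii°), G (III), Am (iv), Bm (v), C (VI), D (VII).
F# major shares 0: none.
F# minor (natural minor) shares 2: Bm, D.
Bb major shares 0: none.
Eb minor (natural minor) shares 0: none.
The most common triads (2) are shared with F# minor.

F# minor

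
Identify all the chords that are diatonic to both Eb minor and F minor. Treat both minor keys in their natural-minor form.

Triads in Eb minor (natural minor): Eb minor (i), F diminished (ii°), Gb major (III), Ab minor (iv), Bb minor (v), Cb major (VI), Db major (VII).
Triads in F minor (natural minor): F minor (i), G diminished (ii°), Ab major (III), Bb minor (iv), C minor (v), Db major (VI), Eb major (VII).
Shared triads with their functions: Bb minor (v in Eb minor, iv in F minor); Db major (VII in Eb minor, VI in F minor).

Bbm, Db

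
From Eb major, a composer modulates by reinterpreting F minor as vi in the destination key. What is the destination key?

The numeral vi denotes a minor triad on scale degree 6. With F on degree 6, the tonic of the new key is Ab.
Degree 6 carries a minor triad in major keys, so the destination is Ab major.
Check: the diatonic triads of Ab major are Ab (I), Bbm (ii), Cm (iii), Db (IV), Eb (V), Fm (vi), Gdim (vii°) — F minor is indeed vi.

Ab major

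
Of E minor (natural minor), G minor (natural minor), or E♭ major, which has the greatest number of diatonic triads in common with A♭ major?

E♭ major

Triads of A♭ major: A♭ (I), B♭m (ii), Cm (iii), D♭ (IV), E♭ (V), Fm (vi), Gdim (vii°).
E minor (natural minor) shares 0: none.
G minor (natural minor) shares 2: Cm, E♭.
E♭ major shares 4: A♭, Cm, E♭, Fm.
The most common triads (4) are shared with E♭ major.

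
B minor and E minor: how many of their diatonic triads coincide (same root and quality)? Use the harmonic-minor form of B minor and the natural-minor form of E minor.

3

Diatonic triads of B minor (harmonic minor): Bm (i), C#dim (ii°), Daug (III+), Em (iv), F# (V), G (VI), A#dim (vii°).
Diatonic triads of E minor (natural minor): Em (i), F#dim (ii°), G (III), Am (iv), Bm (v), C (VI), D (VII).
Matching root and quality in both lists: Bm, Em, G.
That gives 3 common triads.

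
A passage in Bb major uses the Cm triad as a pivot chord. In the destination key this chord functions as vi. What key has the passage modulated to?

Eb major

The numeral vi denotes a minor triad on scale degree 6. With C on degree 6, the tonic of the new key is Eb.
Degree 6 carries a minor triad in major keys, so the destination is Eb major.
Check: the diatonic triads of Eb major are Eb (I), Fm (ii), Gm (iii), Ab (IV), Bb (V), Cm (vi), Ddim (vii°) — Cm is indeed vi.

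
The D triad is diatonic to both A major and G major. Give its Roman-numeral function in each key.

The scale of A major is A B C# D E F# G#; D is degree 4, and the triad built there (D-F#-A) is major, so it is IV.
The scale of G major is G A B C D E F#; D is degree 5, and the triad built there (D-F#-A) is major, so it is V.

IV in A major; V in G major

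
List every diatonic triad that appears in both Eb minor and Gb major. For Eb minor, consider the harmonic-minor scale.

Ebm, Fdim, Abm, Cb

Triads in Eb minor (harmonic minor): Ebm (i), Fdim (ii°), Gbaug (III+), Abm (iv), Bb (V), Cb (VI), Ddim (vii°).
Triads in Gb major: Gb (I), Abm (ii), Bbm (iii), Cb (IV), Db (V), Ebm (vi), Fdim (vii°).
Shared triads with their functions: Ebm (i in Eb minor, vi in Gb major); Fdim (ii° in Eb minor, vii° in Gb major); Abm (iv in Eb minor, ii in Gb major); Cb (VI in Eb minor, IV in Gb major).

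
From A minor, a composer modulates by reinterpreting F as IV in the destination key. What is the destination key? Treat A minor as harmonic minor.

C major

The numeral IV denotes a major triad on scale degree 4. With F on degree 4, the tonic of the new key is C.
Degree 4 carries a major triad in major keys, so the destination is C major.
Check: the diatonic triads of C major are C (I), Dm (ii), Em (iii), F (IV), G (V), Am (vi), Bdim (vii°) — F is indeed IV.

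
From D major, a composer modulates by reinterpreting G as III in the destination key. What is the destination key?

The numeral III denotes a major triad on scale degree 3. With G on degree 3, the tonic of the new key is E.
Degree 3 carries a major triad in natural-minor keys, so the destination is E minor.
Check: the diatonic triads of E minor (natural minor) are Em (i), F#dim (ii°), G (III), Am (iv), Bm (v), C (VI), D (VII) — G is indeed III.

E minor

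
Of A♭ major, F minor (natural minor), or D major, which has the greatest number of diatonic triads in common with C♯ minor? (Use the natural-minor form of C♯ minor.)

Triads of C♯ minor (natural minor): C♯m (i), D♯dim (ii°), E (III), F♯m (iv), G♯m (v), A (VI), B (VII).
A♭ major shares 0: none.
F minor (natural minor) shares 0: none.
D major shares 2: F♯m, A.
The most common triads (2) are shared with D major.

D major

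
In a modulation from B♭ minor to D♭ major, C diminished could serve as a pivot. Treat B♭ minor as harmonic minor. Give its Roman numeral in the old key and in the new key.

ii° in B♭ minor; vii° in D♭ major

The scale of B♭ minor (harmonic minor) is B♭ C D♭ E♭ F G♭ A; C is degree 2, and the triad built there (C-E♭-G♭) is diminished, so it is ii°.
The scale of D♭ major is D♭ E♭ F G♭ A♭ B♭ C; C is degree 7, and the triad built there (C-E♭-G♭) is diminished, so it is vii°.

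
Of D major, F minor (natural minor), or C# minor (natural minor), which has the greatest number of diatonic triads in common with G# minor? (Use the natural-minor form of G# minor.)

C# minor

Triads of G# minor (natural minor): G#m (i), A#dim (ii°), B (III), C#m (iv), D#m (v), E (VI), F# (VII).
D major shares 0: none.
F minor (natural minor) shares 0: none.
C# minor (natural minor) shares 4: G#m, B, C#m, E.
The most common triads (4) are shared with C# minor.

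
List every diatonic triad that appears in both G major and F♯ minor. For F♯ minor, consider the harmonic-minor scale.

Bm, D

Triads in G major: G (I), Am (ii), Bm (iii), C (IV), D (V), Em (vi), F♯dim (vii°).
Triads in F♯ minor (harmonic minor): F♯m (i), G♯dim (ii°), Aaug (III+), Bm (iv), C♯ (V), D (VI), E♯dim (vii°).
Shared triads with their functions: Bm (iii in G major, iv in F♯ minor); D (V in G major, VI in F♯ minor).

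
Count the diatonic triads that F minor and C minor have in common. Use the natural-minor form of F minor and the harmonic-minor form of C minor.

3

Diatonic triads of F minor (natural minor): Fm (i), Gdim (ii°), A♭ (III), B♭m (iv), Cm (v), D♭ (VI), E♭ (VII).
Diatonic triads of C minor (harmonic minor): Cm (i), Ddim (ii°), E♭aug (III+), Fm (iv), G (V), A♭ (VI), Bdim (vii°).
Matching root and quality in both lists: Fm, A♭, Cm.
That gives 3 common triads.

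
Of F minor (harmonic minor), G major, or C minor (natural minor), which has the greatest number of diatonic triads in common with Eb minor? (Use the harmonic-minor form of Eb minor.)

Triads of Eb minor (harmonic minor): Eb minor (i), F diminished (ii°), Gb augmented (III+), Ab minor (iv), Bb major (V), Cb major (VI), D diminished (vii°).
F minor (harmonic minor) shares 0: none.
G major shares 0: none.
C minor (natural minor) shares 2: Bb, Ddim.
The most common triads (2) are shared with C minor.

C minor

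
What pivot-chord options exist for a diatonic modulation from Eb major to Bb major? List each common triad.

Triads in Eb major: Eb (I), Fm (ii), Gm (iii), Ab (IV), Bb (V), Cm (vi), Ddim (vii°).
Triads in Bb major: Bb (I), Cm (ii), Dm (iii), Eb (IV), F (V), Gm (vi), Adim (vii°).
Shared triads with their functions: Eb (I in Eb major, IV in Bb major); Gm (iii in Eb major, vi in Bb major); Bb (V in Eb major, I in Bb major); Cm (vi in Eb major, ii in Bb major).

Eb, Gm, Bb, Cm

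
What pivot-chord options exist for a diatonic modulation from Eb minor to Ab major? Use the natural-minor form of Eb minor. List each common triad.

Triads in Eb minor (natural minor): Ebm (i), Fdim (ii°), Gb (III), Abm (iv), Bbm (v), Cb (VI), Db (VII).
Triads in Ab major: Ab (I), Bbm (ii), Cm (iii), Db (IV), Eb (V), Fm (vi), Gdim (vii°).
Shared triads with their functions: Bbm (v in Eb minor, ii in Ab major); Db (VII in Eb minor, IV in Ab major).

Bbm, Db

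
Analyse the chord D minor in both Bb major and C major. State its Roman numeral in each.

iii in Bb major; ii in C major

The scale of Bb major is Bb C D Eb F G A; D is degree 3, and the triad built there (D-F-A) is minor, so it is iii.
The scale of C major is C D E F G A B; D is degree 2, and the triad built there (D-F-A) is minor, so it is ii.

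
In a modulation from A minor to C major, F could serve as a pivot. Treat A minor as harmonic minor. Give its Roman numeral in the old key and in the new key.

VI in A minor; IV in C major

The scale of A minor (harmonic minor) is A B C D E F G♯; F is degree 6, and the triad built there (F-A-C) is major, so it is VI.
The scale of C major is C D E F G A B; F is degree 4, and the triad built there (F-A-C) is major, so it is IV.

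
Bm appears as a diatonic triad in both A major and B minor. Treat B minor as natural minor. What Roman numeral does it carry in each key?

ii in A major; i in B minor

The scale of A major is A B C# D E F# G#; B is degree 2, and the triad built there (B-D-F#) is minor, so it is ii.
The scale of B minor (natural minor) is B C# D E F# G A; B is degree 1, and the triad built there (B-D-F#) is minor, so it is i.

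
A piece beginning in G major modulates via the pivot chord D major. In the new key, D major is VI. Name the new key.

F# minor

The numeral VI denotes a major triad on scale degree 6. With D on degree 6, the tonic of the new key is F#.
Degree 6 carries a major triad in minor keys, so the destination is F# minor.
Check: the diatonic triads of F# minor (natural minor) are F#m (i), G#dim (ii°), A (III), Bm (iv), C#m (v), D (VI), E (VII) — D major is indeed VI.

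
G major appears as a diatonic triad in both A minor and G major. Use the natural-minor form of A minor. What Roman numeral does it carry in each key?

VII in A minor; I in G major

The scale of A minor (natural minor) is A B C D E F G; G is degree 7, and the triad built there (G-B-D) is major, so it is VII.
The scale of G major is G A B C D E F#; G is degree 1, and the triad built there (G-B-D) is major, so it is I.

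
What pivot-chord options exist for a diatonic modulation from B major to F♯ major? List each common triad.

Triads in B major: B major (I), C♯ minor (ii), D♯ minor (iii), E major (IV), F♯ major (V), G♯ minor (vi), A♯ diminished (vii°).
Triads in F♯ major: F♯ major (I), G♯ minor (ii), A♯ minor (iii), B major (IV), C♯ major (V), D♯ minor (vi), E♯ diminished (vii°).
Shared triads with their functions: B major (I in B major, IV in F♯ major); D♯ minor (iii in B major, vi in F♯ major); F♯ major (V in B major, I in F♯ major); G♯ minor (vi in B major, ii in F♯ major).

B, D♯m, F♯, G♯m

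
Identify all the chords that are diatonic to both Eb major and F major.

Triads in Eb major: Eb (I), Fm (ii), Gm (iii), Ab (IV), Bb (V), Cm (vi), Ddim (vii°).
Triads in F major: F (I), Gm (ii), Am (iii), Bb (IV), C (V), Dm (vi), Edim (vii°).
Shared triads with their functions: Gm (iii in Eb major, ii in F major); Bb (V in Eb major, IV in F major).

Gm, Bb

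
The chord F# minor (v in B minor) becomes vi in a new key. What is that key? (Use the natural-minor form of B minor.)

A major

The numeral vi denotes a minor triad on scale degree 6. With F# on degree 6, the tonic of the new key is A.
Degree 6 carries a minor triad in major keys, so the destination is A major.
Check: the diatonic triads of A major are A (I), Bm (ii), C#m (iii), D (IV), E (V), F#m (vi), G#dim (vii°) — F# minor is indeed vi.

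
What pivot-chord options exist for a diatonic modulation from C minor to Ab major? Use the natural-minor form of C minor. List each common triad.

Triads in C minor (natural minor): C minor (i), D diminished (ii°), Eb major (III), F minor (iv), G minor (v), Ab major (VI), Bb major (VII).
Triads in Ab major: Ab major (I), Bb minor (ii), C minor (iii), Db major (IV), Eb major (V), F minor (vi), G diminished (vii°).
Shared triads with their functions: C minor (i in C minor, iii in Ab major); Eb major (III in C minor, V in Ab major); F minor (iv in C minor, vi in Ab major); Ab major (VI in C minor, I in Ab major).

Cm, Eb, Fm, Ab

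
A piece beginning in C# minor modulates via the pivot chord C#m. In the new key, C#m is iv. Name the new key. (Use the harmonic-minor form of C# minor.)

G# minor

The numeral iv denotes a minor triad on scale degree 4. With C# on degree 4, the tonic of the new key is G#.
Degree 4 carries a minor triad in minor keys, so the destination is G# minor.
Check: the diatonic triads of G# minor (natural minor) are G#m (i), A#dim (ii°), B (III), C#m (iv), D#m (v), E (VI), F# (VII) — C#m is indeed iv.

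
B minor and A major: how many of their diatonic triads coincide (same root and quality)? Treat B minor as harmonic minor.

Diatonic triads of B minor (harmonic minor): Bm (i), C#dim (ii°), Daug (III+), Em (iv), F# (V), G (VI), A#dim (vii°).
Diatonic triads of A major: A (I), Bm (ii), C#m (iii), D (IV), E (V), F#m (vi), G#dim (vii°).
Matching root and quality in both lists: Bm.
That gives 1 common triad.

1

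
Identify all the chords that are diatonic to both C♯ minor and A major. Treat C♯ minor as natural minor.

Triads in C♯ minor (natural minor): C♯m (i), D♯dim (ii°), E (III), F♯m (iv), G♯m (v), A (VI), B (VII).
Triads in A major: A (I), Bm (ii), C♯m (iii), D (IV), E (V), F♯m (vi), G♯dim (vii°).
Shared triads with their functions: C♯m (i in C♯ minor, iii in A major); E (III in C♯ minor, V in A major); F♯m (iv in C♯ minor, vi in A major); A (VI in C♯ minor, I in A major).

C♯m, E, F♯m, A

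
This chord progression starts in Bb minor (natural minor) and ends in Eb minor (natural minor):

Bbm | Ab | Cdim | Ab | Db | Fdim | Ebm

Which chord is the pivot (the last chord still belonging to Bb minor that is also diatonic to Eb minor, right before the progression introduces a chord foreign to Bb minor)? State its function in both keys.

Db — III in Bb minor, VII in Eb minor

Chords diatonic to Bb minor: Bbm, Cdim, Db, Ebm, Fm, Gb, Ab.
Reading the progression, the first chord not in that set is Fdim, so the modulation leaves Bb minor there.
The chord immediately before Fdim is Db, which is diatonic to both keys: III in Bb minor and VII in Eb minor.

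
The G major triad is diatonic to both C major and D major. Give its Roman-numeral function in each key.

V in C major; IV in D major

The scale of C major is C D E F G A B; G is degree 5, and the triad built there (G-B-D) is major, so it is V.
The scale of D major is D E F# G A B C#; G is degree 4, and the triad built there (G-B-D) is major, so it is IV.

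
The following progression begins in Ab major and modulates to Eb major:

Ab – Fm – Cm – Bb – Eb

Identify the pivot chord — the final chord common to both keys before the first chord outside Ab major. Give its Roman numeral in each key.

Cm — iii in Ab major, vi in Eb major

Chords diatonic to Ab major: Ab, Bbm, Cm, Db, Eb, Fm, Gdim.
Reading the progression, the first chord not in that set is Bb, so the modulation leaves Ab major there.
The chord immediately before Bb is Cm, which is diatonic to both keys: iii in Ab major and vi in Eb major.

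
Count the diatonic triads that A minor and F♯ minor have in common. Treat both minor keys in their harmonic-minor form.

1

Diatonic triads of A minor (harmonic minor): Am (i), Bdim (ii°), Caug (III+), Dm (iv), E (V), F (VI), G♯dim (vii°).
Diatonic triads of F♯ minor (harmonic minor): F♯m (i), G♯dim (ii°), Aaug (III+), Bm (iv), C♯ (V), D (VI), E♯dim (vii°).
Matching root and quality in both lists: G♯dim.
That gives 1 common triad.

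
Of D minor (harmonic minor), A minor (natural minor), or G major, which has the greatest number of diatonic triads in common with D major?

Triads of D major: D (I), Em (ii), F#m (iii), G (IV), A (V), Bm (vi), C#dim (vii°).
D minor (harmonic minor) shares 2: A, C#dim.
A minor (natural minor) shares 2: Em, G.
G major shares 4: D, Em, G, Bm.
The most common triads (4) are shared with G major.

G major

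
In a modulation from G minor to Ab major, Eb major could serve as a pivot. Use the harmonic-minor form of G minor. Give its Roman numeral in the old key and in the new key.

VI in G minor; V in Ab major

The scale of G minor (harmonic minor) is G A Bb C D Eb F#; Eb is degree 6, and the triad built there (Eb-G-Bb) is major, so it is VI.
The scale of Ab major is Ab Bb C Db Eb F G; Eb is degree 5, and the triad built there (Eb-G-Bb) is major, so it is V.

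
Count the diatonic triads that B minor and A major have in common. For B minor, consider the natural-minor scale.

Diatonic triads of B minor (natural minor): B minor (i), C♯ diminished (ii°), D major (III), E minor (iv), F♯ minor (v), G major (VI), A major (VII).
Diatonic triads of A major: A major (I), B minor (ii), C♯ minor (iii), D major (IV), E major (V), F♯ minor (vi), G♯ diminished (vii°).
Matching root and quality in both lists: B minor, D major, F♯ minor, A major.
That gives 4 common triads.

4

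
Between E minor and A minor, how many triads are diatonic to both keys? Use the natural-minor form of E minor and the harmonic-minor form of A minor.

1

Diatonic triads of E minor (natural minor): Em (i), F#dim (ii°), G (III), Am (iv), Bm (v), C (VI), D (VII).
Diatonic triads of A minor (harmonic minor): Am (i), Bdim (ii°), Caug (III+), Dm (iv), E (V), F (VI), G#dim (vii°).
Matching root and quality in both lists: Am.
That gives 1 common triad.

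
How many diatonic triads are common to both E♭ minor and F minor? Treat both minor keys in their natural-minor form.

2

Diatonic triads of E♭ minor (natural minor): E♭m (i), Fdim (ii°), G♭ (III), A♭m (iv), B♭m (v), C♭ (VI), D♭ (VII).
Diatonic triads of F minor (natural minor): Fm (i), Gdim (ii°), A♭ (III), B♭m (iv), Cm (v), D♭ (VI), E♭ (VII).
Matching root and quality in both lists: B♭m, D♭.
That gives 2 common triads.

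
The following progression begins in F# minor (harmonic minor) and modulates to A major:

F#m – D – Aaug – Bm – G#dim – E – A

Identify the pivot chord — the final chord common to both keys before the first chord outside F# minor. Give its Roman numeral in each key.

G#dim — ii° in F# minor, vii° in A major

Chords diatonic to F# minor: F#m, G#dim, Aaug, Bm, C#, D, E#dim.
Reading the progression, the first chord not in that set is E, so the modulation leaves F# minor there.
The chord immediately before E is G#dim, which is diatonic to both keys: ii° in F# minor and vii° in A major.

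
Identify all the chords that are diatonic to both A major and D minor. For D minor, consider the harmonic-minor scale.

A

Triads in A major: A major (I), B minor (ii), C# minor (iii), D major (IV), E major (V), F# minor (vi), G# diminished (vii°).
Triads in D minor (harmonic minor): D minor (i), E diminished (ii°), F augmented (III+), G minor (iv), A major (V), Bb major (VI), C# diminished (vii°).
Shared triads with their functions: A major (I in A major, V in D minor).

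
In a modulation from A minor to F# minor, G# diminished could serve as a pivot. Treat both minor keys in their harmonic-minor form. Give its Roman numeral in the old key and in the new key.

The scale of A minor (harmonic minor) is A B C D E F G#; G# is degree 7, and the triad built there (G#-B-D) is diminished, so it is vii°.
The scale of F# minor (harmonic minor) is F# G# A B C# D E#; G# is degree 2, and the triad built there (G#-B-D) is diminished, so it is ii°.

vii° in A minor; ii° in F# minor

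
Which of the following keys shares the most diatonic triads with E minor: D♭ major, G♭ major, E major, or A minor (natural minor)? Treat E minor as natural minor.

Triads of E minor (natural minor): E minor (i), F♯ diminished (ii°), G major (III), A minor (iv), B minor (v), C major (VI), D major (VII).
D♭ major shares 0: none.
G♭ major shares 0: none.
E major shares 0: none.
A minor (natural minor) shares 4: Em, G, Am, C.
The most common triads (4) are shared with A minor.

A minor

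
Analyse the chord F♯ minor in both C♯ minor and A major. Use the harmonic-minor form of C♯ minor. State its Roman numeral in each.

iv in C♯ minor; vi in A major

The scale of C♯ minor (harmonic minor) is C♯ D♯ E F♯ G♯ A B♯; F♯ is degree 4, and the triad built there (F♯-A-C♯) is minor, so it is iv.
The scale of A major is A B C♯ D E F♯ G♯; F♯ is degree 6, and the triad built there (F♯-A-C♯) is minor, so it is vi.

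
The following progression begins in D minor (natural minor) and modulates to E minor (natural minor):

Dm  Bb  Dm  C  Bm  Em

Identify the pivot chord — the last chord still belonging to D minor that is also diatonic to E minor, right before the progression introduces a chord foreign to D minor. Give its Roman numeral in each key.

C — VII in D minor, VI in E minor

Chords diatonic to D minor: Dm, Edim, F, Gm, Am, Bb, C.
Reading the progression, the first chord not in that set is Bm, so the modulation leaves D minor there.
The chord immediately before Bm is C, which is diatonic to both keys: VII in D minor and VI in E minor.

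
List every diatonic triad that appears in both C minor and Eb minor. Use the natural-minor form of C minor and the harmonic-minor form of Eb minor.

Ddim, Bb

Triads in C minor (natural minor): Cm (i), Ddim (ii°), Eb (III), Fm (iv), Gm (v), Ab (VI), Bb (VII).
Triads in Eb minor (harmonic minor): Ebm (i), Fdim (ii°), Gbaug (III+), Abm (iv), Bb (V), Cb (VI), Ddim (vii°).
Shared triads with their functions: Ddim (ii° in C minor, vii° in Eb minor); Bb (VII in C minor, V in Eb minor).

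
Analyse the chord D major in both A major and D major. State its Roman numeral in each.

IV in A major; I in D major

The scale of A major is A B C# D E F# G#; D is degree 4, and the triad built there (D-F#-A) is major, so it is IV.
The scale of D major is D E F# G A B C#; D is degree 1, and the triad built there (D-F#-A) is major, so it is I.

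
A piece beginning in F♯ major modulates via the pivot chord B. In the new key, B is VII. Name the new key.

The numeral VII denotes a major triad on scale degree 7. With B on degree 7, the tonic of the new key is C♯.
Degree 7 carries a major triad in natural-minor keys, so the destination is C♯ minor.
Check: the diatonic triads of C♯ minor (natural minor) are C♯m (i), D♯dim (ii°), E (III), F♯m (iv), G♯m (v), A (VI), B (VII) — B is indeed VII.

C♯ minor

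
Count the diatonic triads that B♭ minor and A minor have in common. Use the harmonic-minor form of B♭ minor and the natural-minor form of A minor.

Diatonic triads of B♭ minor (harmonic minor): B♭m (i), Cdim (ii°), D♭aug (III+), E♭m (iv), F (V), G♭ (VI), Adim (vii°).
Diatonic triads of A minor (natural minor): Am (i), Bdim (ii°), C (III), Dm (iv), Em (v), F (VI), G (VII).
Matching root and quality in both lists: F.
That gives 1 common triad.

1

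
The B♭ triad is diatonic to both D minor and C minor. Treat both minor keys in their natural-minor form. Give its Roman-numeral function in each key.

VI in D minor; VII in C minor

The scale of D minor (natural minor) is D E F G A B♭ C; B♭ is degree 6, and the triad built there (B♭-D-F) is major, so it is VI.
The scale of C minor (natural minor) is C D E♭ F G A♭ B♭; B♭ is degree 7, and the triad built there (B♭-D-F) is major, so it is VII.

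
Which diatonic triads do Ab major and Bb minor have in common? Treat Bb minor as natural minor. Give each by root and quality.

Ab, Bbm, Db, Fm

Triads in Ab major: Ab (I), Bbm (ii), Cm (iii), Db (IV), Eb (V), Fm (vi), Gdim (vii°).
Triads in Bb minor (natural minor): Bbm (i), Cdim (ii°), Db (III), Ebm (iv), Fm (v), Gb (VI), Ab (VII).
Shared triads with their functions: Ab (I in Ab major, VII in Bb minor); Bbm (ii in Ab major, i in Bb minor); Db (IV in Ab major, III in Bb minor); Fm (vi in Ab major, v in Bb minor).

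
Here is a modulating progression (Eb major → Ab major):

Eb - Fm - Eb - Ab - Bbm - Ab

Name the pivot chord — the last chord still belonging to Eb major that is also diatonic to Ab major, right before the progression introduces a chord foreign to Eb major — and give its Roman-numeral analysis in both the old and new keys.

Chords diatonic to Eb major: Eb, Fm, Gm, Ab, Bb, Cm, Ddim.
Reading the progression, the first chord not in that set is Bbm, so the modulation leaves Eb major there.
The chord immediately before Bbm is Ab, which is diatonic to both keys: IV in Eb major and I in Ab major.

Ab — IV in Eb major, I in Ab major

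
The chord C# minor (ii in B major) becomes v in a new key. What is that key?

The numeral v denotes a minor triad on scale degree 5. With C# on degree 5, the tonic of the new key is F#.
Degree 5 carries a minor triad in natural-minor keys, so the destination is F# minor.
Check: the diatonic triads of F# minor (natural minor) are F#m (i), G#dim (ii°), A (III), Bm (iv), C#m (v), D (VI), E (VII) — C# minor is indeed v.

F# minor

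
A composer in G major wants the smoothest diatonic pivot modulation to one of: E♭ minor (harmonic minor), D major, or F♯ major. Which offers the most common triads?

Triads of G major: G (I), Am (ii), Bm (iii), C (IV), D (V), Em (vi), F♯dim (vii°).
E♭ minor (harmonic minor) shares 0: none.
D major shares 4: G, Bm, D, Em.
F♯ major shares 0: none.
The most common triads (4) are shared with D major.

D major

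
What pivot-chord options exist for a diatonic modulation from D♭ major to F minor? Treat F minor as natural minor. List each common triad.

Triads in D♭ major: D♭ (I), E♭m (ii), Fm (iii), G♭ (IV), A♭ (V), B♭m (vi), Cdim (vii°).
Triads in F minor (natural minor): Fm (i), Gdim (ii°), A♭ (III), B♭m (iv), Cm (v), D♭ (VI), E♭ (VII).
Shared triads with their functions: D♭ (I in D♭ major, VI in F minor); Fm (iii in D♭ major, i in F minor); A♭ (V in D♭ major, III in F minor); B♭m (vi in D♭ major, iv in F minor).

D♭, Fm, A♭, B♭m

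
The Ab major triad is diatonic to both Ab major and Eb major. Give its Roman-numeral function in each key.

I in Ab major; IV in Eb major

The scale of Ab major is Ab Bb C Db Eb F G; Ab is degree 1, and the triad built there (Ab-C-Eb) is major, so it is I.
The scale of Eb major is Eb F G Ab Bb C D; Ab is degree 4, and the triad built there (Ab-C-Eb) is major, so it is IV.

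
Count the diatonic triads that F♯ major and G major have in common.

Diatonic triads of F♯ major: F♯ (I), G♯m (ii), A♯m (iii), B (IV), C♯ (V), D♯m (vi), E♯dim (vii°).
Diatonic triads of G major: G (I), Am (ii), Bm (iii), C (IV), D (V), Em (vi), F♯dim (vii°).
No triad has the same root and quality in both keys.

0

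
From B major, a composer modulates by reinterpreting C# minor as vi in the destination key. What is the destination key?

E major

The numeral vi denotes a minor triad on scale degree 6. With C# on degree 6, the tonic of the new key is E.
Degree 6 carries a minor triad in major keys, so the destination is E major.
Check: the diatonic triads of E major are E (I), F#m (ii), G#m (iii), A (IV), B (V), C#m (vi), D#dim (vii°) — C# minor is indeed vi.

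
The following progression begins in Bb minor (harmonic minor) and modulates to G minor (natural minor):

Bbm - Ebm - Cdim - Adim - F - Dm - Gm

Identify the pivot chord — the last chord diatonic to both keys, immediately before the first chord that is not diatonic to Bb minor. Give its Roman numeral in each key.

F — V in Bb minor, VII in G minor

Chords diatonic to Bb minor: Bbm, Cdim, Dbaug, Ebm, F, Gb, Adim.
Reading the progression, the first chord not in that set is Dm, so the modulation leaves Bb minor there.
The chord immediately before Dm is F, which is diatonic to both keys: V in Bb minor and VII in G minor.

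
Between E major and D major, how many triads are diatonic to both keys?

2

Diatonic triads of E major: E (I), F#m (ii), G#m (iii), A (IV), B (V), C#m (vi), D#dim (vii°).
Diatonic triads of D major: D (I), Em (ii), F#m (iii), G (IV), A (V), Bm (vi), C#dim (vii°).
Matching root and quality in both lists: F#m, A.
That gives 2 common triads.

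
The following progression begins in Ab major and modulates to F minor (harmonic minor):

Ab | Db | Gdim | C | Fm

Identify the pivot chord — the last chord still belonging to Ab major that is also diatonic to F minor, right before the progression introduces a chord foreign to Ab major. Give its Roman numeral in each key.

Gdim — vii° in Ab major, ii° in F minor

Chords diatonic to Ab major: Ab, Bbm, Cm, Db, Eb, Fm, Gdim.
Reading the progression, the first chord not in that set is C, so the modulation leaves Ab major there.
The chord immediately before C is Gdim, which is diatonic to both keys: vii° in Ab major and ii° in F minor.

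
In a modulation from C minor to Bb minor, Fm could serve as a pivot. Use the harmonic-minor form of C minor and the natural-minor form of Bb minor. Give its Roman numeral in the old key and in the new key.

The scale of C minor (harmonic minor) is C D Eb F G Ab B; F is degree 4, and the triad built there (F-Ab-C) is minor, so it is iv.
The scale of Bb minor (natural minor) is Bb C Db Eb F Gb Ab; F is degree 5, and the triad built there (F-Ab-C) is minor, so it is v.

iv in C minor; v in Bb minor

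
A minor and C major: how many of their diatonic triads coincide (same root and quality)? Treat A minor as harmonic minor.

Diatonic triads of A minor (harmonic minor): Am (i), Bdim (ii°), Caug (III+), Dm (iv), E (V), F (VI), G#dim (vii°).
Diatonic triads of C major: C (I), Dm (ii), Em (iii), F (IV), G (V), Am (vi), Bdim (vii°).
Matching root and quality in both lists: Am, Bdim, Dm, F.
That gives 4 common triads.

4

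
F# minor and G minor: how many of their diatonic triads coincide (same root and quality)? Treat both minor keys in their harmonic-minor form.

1

Diatonic triads of F# minor (harmonic minor): F#m (i), G#dim (ii°), Aaug (III+), Bm (iv), C# (V), D (VI), E#dim (vii°).
Diatonic triads of G minor (harmonic minor): Gm (i), Adim (ii°), Bbaug (III+), Cm (iv), D (V), Eb (VI), F#dim (vii°).
Matching root and quality in both lists: D.
That gives 1 common triad.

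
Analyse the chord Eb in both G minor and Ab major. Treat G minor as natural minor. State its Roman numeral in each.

The scale of G minor (natural minor) is G A Bb C D Eb F; Eb is degree 6, and the triad built there (Eb-G-Bb) is major, so it is VI.
The scale of Ab major is Ab Bb C Db Eb F G; Eb is degree 5, and the triad built there (Eb-G-Bb) is major, so it is V.

VI in G minor; V in Ab major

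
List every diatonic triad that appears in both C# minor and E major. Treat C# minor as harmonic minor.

C#m, D#dim, F#m, A

Triads in C# minor (harmonic minor): C#m (i), D#dim (ii°), Eaug (III+), F#m (iv), G# (V), A (VI), B#dim (vii°).
Triads in E major: E (I), F#m (ii), G#m (iii), A (IV), B (V), C#m (vi), D#dim (vii°).
Shared triads with their functions: C#m (i in C# minor, vi in E major); D#dim (ii° in C# minor, vii° in E major); F#m (iv in C# minor, ii in E major); A (VI in C# minor, IV in E major).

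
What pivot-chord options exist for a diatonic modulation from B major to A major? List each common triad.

Triads in B major: B (I), C#m (ii), D#m (iii), E (IV), F# (V), G#m (vi), A#dim (vii°).
Triads in A major: A (I), Bm (ii), C#m (iii), D (IV), E (V), F#m (vi), G#dim (vii°).
Shared triads with their functions: C#m (ii in B major, iii in A major); E (IV in B major, V in A major).

C#m, E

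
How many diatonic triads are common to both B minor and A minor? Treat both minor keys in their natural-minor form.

Diatonic triads of B minor (natural minor): Bm (i), C#dim (ii°), D (III), Em (iv), F#m (v), G (VI), A (VII).
Diatonic triads of A minor (natural minor): Am (i), Bdim (ii°), C (III), Dm (iv), Em (v), F (VI), G (VII).
Matching root and quality in both lists: Em, G.
That gives 2 common triads.

2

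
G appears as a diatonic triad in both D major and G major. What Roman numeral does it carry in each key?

IV in D major; I in G major

The scale of D major is D E F♯ G A B C♯; G is degree 4, and the triad built there (G-B-D) is major, so it is IV.
The scale of G major is G A B C D E F♯; G is degree 1, and the triad built there (G-B-D) is major, so it is I.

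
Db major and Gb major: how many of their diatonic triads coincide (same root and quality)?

Diatonic triads of Db major: Db (I), Ebm (ii), Fm (iii), Gb (IV), Ab (V), Bbm (vi), Cdim (vii°).
Diatonic triads of Gb major: Gb (I), Abm (ii), Bbm (iii), Cb (IV), Db (V), Ebm (vi), Fdim (vii°).
Matching root and quality in both lists: Db, Ebm, Gb, Bbm.
That gives 4 common triads.

4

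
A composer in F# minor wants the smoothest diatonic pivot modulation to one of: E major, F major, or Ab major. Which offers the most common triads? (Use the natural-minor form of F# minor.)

E major

Triads of F# minor (natural minor): F#m (i), G#dim (ii°), A (III), Bm (iv), C#m (v), D (VI), E (VII).
E major shares 4: F#m, A, C#m, E.
F major shares 0: none.
Ab major shares 0: none.
The most common triads (4) are shared with E major.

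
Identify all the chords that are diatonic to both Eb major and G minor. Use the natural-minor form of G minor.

Triads in Eb major: Eb major (I), F minor (ii), G minor (iii), Ab major (IV), Bb major (V), C minor (vi), D diminished (vii°).
Triads in G minor (natural minor): G minor (i), A diminished (ii°), Bb major (III), C minor (iv), D minor (v), Eb major (VI), F major (VII).
Shared triads with their functions: Eb major (I in Eb major, VI in G minor); G minor (iii in Eb major, i in G minor); Bb major (V in Eb major, III in G minor); C minor (vi in Eb major, iv in G minor).

Eb, Gm, Bb, Cm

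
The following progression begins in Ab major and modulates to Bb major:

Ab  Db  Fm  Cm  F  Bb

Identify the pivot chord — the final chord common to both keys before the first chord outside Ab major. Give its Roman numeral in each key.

Cm — iii in Ab major, ii in Bb major

Chords diatonic to Ab major: Ab, Bbm, Cm, Db, Eb, Fm, Gdim.
Reading the progression, the first chord not in that set is F, so the modulation leaves Ab major there.
The chord immediately before F is Cm, which is diatonic to both keys: iii in Ab major and ii in Bb major.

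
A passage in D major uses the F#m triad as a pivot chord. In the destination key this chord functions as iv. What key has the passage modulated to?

The numeral iv denotes a minor triad on scale degree 4. With F# on degree 4, the tonic of the new key is C#.
Degree 4 carries a minor triad in minor keys, so the destination is C# minor.
Check: the diatonic triads of C# minor (natural minor) are C#m (i), D#dim (ii°), E (III), F#m (iv), G#m (v), A (VI), B (VII) — F#m is indeed iv.

C# minor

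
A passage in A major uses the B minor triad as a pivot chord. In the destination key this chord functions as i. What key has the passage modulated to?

The numeral i denotes a minor triad on scale degree 1. With B on degree 1, the tonic of the new key is B.
Degree 1 carries a minor triad in minor keys, so the destination is B minor.
Check: the diatonic triads of B minor (natural minor) are Bm (i), C#dim (ii°), D (III), Em (iv), F#m (v), G (VI), A (VII) — B minor is indeed i.

B minor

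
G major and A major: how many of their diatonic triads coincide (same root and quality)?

2

Diatonic triads of G major: G major (I), A minor (ii), B minor (iii), C major (IV), D major (V), E minor (vi), F# diminished (vii°).
Diatonic triads of A major: A major (I), B minor (ii), C# minor (iii), D major (IV), E major (V), F# minor (vi), G# diminished (vii°).
Matching root and quality in both lists: B minor, D major.
That gives 2 common triads.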